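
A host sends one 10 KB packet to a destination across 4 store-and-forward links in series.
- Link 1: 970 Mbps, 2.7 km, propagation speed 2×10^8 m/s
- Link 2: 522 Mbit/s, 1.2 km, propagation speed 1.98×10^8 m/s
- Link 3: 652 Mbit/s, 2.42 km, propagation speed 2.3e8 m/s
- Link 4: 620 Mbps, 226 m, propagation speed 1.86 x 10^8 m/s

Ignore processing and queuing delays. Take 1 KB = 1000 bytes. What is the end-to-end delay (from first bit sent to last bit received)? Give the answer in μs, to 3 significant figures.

L = 80000 bits.
Transmission delays (L/R per hop): 82.4742, 153.257, 122.699, 129.032 μs; sum = 487.463 μs.
Propagation delays (d/s per hop): 13.5, 6.06061, 10.5217, 1.21505 μs; sum = 31.2974 μs.
End-to-end = 519 μs.

519 μs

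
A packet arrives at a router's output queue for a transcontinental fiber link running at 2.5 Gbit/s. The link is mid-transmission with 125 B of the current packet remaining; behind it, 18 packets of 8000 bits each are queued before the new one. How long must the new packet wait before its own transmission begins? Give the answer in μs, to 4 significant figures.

Each queued packet: L/R = 8000/2500000000 = 3.2 μs.
18 queued → 57.6 μs.
Plus remaining 1000 bits of current packet: 0.4 μs.
Queuing delay = 58.00 μs.

58.00 μs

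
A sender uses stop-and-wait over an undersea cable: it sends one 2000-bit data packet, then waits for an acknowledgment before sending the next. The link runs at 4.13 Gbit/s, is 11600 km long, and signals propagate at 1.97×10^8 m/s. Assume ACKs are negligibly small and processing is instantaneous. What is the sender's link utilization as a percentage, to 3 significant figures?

t_tx = L/R = 2000/4130000000 = 4.84262e-07 s.
t_prop = 11600000/197000000 = 0.0588832 s; RTT = 0.117766 s.
Cycle = t_tx + RTT = 0.117767 s.
Utilization = t_tx / cycle = 4.84262e-07/0.117767 = 0.000411 %.

0.000411 %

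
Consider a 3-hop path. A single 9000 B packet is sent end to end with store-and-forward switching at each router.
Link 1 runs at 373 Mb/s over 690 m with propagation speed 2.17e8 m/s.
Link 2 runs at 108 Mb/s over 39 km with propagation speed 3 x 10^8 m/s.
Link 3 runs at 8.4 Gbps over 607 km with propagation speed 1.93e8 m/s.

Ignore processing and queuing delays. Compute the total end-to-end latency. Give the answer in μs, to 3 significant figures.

L = 9000 × 8 = 72000 bits.
Transmission delays (L/R per hop): 193.029, 666.667, 8.57143 μs; sum = 868.268 μs.
Propagation delays (d/s per hop): 3.17972, 130, 3145.08 μs; sum = 3278.26 μs.
End-to-end = 4150 μs.

4150 μs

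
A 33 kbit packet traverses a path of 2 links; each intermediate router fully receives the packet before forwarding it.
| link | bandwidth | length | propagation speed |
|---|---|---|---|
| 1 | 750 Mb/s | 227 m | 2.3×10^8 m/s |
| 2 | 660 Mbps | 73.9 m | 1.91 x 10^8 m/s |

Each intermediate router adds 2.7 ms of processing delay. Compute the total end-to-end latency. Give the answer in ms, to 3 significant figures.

2.80 ms

L = 33000 bits.
Transmission delays (L/R per hop): 0.044, 0.05 ms; sum = 0.094 ms.
Propagation delays (d/s per hop): 0.000986957, 0.000386911 ms; sum = 0.00137387 ms.
Processing at 1 router(s): 1 × 2.7 ms = 2.7 ms.
End-to-end = 2.80 ms.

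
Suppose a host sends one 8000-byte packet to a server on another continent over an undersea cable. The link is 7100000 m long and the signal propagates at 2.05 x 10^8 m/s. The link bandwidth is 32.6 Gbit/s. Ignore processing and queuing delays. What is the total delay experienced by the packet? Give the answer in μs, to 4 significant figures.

L = 8000 × 8 = 64000 bits.
Transmission delay = L/R = 64000 / 32600000000 = 1.96319 μs.
Propagation delay = d/s = 7100000 m / 2.05e+08 m/s = 34634.1 μs.
Total = 34640 μs.

34640 μs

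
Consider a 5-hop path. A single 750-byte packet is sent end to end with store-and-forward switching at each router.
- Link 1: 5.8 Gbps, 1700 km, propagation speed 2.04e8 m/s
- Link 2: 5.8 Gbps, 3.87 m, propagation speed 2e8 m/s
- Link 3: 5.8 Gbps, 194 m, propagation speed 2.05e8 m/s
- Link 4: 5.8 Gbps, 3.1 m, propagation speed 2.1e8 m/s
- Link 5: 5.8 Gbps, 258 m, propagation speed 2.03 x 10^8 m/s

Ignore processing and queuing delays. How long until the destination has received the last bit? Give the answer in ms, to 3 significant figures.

L = 750 × 8 = 6000 bits.
Transmission delay per hop = L/R = 6000/5800000000 = 0.00103448 ms; 5 hops → 0.00517241 ms.
Propagation delays (d/s per hop): 8.33333, 1.935e-05, 0.000946341, 1.47619e-05, 0.00127094 ms; sum = 8.33558 ms.
End-to-end = 8.34 ms.

8.34 ms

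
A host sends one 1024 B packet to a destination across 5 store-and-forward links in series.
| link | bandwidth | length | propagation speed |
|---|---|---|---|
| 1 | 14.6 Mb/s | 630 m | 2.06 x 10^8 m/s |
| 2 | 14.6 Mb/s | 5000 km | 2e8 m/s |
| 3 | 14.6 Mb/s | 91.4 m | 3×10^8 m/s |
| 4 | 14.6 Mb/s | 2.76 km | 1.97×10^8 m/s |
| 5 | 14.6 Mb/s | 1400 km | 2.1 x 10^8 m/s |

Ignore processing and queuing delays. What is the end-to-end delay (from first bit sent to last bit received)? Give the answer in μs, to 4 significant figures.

L = 1024 × 8 = 8192 bits.
Transmission delay per hop = L/R = 8192/14600000 = 561.096 μs; 5 hops → 2805.48 μs.
Propagation delays (d/s per hop): 3.05825, 25000, 0.304667, 14.0102, 6666.67 μs; sum = 31684 μs.
End-to-end = 34490 μs.

34490 μs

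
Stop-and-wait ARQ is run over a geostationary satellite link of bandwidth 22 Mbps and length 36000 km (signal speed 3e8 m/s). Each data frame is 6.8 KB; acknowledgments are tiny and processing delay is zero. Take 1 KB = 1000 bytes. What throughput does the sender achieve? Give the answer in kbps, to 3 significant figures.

t_tx = L/R = 54400/22000000 = 0.00247273 s.
t_prop = 36000000/300000000 = 0.12 s; RTT = 0.24 s.
Cycle = t_tx + RTT = 0.242473 s.
Throughput = L / cycle = 54400 / 0.242473 = 224 kbps.

224 kbps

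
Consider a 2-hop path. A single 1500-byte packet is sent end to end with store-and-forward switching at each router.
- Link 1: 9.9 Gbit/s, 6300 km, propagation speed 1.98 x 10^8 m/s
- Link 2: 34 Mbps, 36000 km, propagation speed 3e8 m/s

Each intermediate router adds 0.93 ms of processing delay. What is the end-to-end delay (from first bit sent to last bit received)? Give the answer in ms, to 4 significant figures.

L = 1500 × 8 = 12000 bits.
Transmission delays (L/R per hop): 0.00121212, 0.352941 ms; sum = 0.354153 ms.
Propagation delays (d/s per hop): 31.8182, 120 ms; sum = 151.818 ms.
Processing at 1 router(s): 1 × 0.93 ms = 0.93 ms.
End-to-end = 153.1 ms.

153.1 ms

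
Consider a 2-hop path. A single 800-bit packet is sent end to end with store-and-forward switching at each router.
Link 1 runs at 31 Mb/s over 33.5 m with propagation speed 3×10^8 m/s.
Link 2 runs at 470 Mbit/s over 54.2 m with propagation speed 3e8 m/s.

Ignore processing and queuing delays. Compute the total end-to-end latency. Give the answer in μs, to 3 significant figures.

Transmission delays (L/R per hop): 25.8065, 1.70213 μs; sum = 27.5086 μs.
Propagation delays (d/s per hop): 0.111667, 0.180667 μs; sum = 0.292333 μs.
End-to-end = 27.8 μs.

27.8 μs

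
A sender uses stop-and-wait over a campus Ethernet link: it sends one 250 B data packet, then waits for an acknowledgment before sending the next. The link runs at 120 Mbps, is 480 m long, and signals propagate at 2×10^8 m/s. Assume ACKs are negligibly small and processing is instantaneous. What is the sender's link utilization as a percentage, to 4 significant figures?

77.64 %

t_tx = L/R = 2000/120000000 = 1.66667e-05 s.
t_prop = 480/200000000 = 2.4e-06 s; RTT = 4.8e-06 s.
Cycle = t_tx + RTT = 2.14667e-05 s.
Utilization = t_tx / cycle = 1.66667e-05/2.14667e-05 = 77.64 %.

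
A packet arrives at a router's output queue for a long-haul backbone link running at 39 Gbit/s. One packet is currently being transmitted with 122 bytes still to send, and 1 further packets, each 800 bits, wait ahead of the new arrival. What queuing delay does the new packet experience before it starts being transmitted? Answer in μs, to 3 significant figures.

0.0455 μs

Each queued packet: L/R = 800/39000000000 = 0.0205128 μs.
1 queued → 0.0205128 μs.
Plus remaining 976 bits of current packet: 0.0250256 μs.
Queuing delay = 0.0455 μs.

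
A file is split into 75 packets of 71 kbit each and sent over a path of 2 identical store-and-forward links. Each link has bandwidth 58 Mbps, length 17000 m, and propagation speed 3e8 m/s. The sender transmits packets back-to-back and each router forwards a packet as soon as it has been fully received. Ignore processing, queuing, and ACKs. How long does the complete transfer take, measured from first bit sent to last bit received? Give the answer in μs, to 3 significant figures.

93100 μs

Per-hop transmission t_tx = L/R = 71000/58000000 = 1224.14 μs.
Per-hop propagation t_prop = 17000/300000000 = 56.6667 μs.
Pipeline fill: first packet needs 2·t_tx to clear all hops; remaining 74 packets each add one t_tx.
Total = (2+75-1)·t_tx + 2·t_prop = 76·1224.14 + 2·56.6667 = 93100 μs.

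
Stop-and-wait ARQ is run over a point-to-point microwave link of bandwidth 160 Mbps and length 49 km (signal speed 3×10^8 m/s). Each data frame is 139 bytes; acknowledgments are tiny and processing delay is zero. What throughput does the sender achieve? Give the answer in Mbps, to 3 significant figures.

t_tx = L/R = 1112/160000000 = 6.95e-06 s.
t_prop = 49000/300000000 = 0.000163333 s; RTT = 0.000326667 s.
Cycle = t_tx + RTT = 0.000333617 s.
Throughput = L / cycle = 1112 / 0.000333617 = 3.33 Mbps.

3.33 Mbps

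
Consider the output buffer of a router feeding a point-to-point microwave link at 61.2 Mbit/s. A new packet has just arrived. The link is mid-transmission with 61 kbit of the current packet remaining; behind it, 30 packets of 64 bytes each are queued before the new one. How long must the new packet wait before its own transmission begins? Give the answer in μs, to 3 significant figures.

1250 μs

Each queued packet: L/R = 512/61200000 = 8.36601 μs.
30 queued → 250.98 μs.
Plus remaining 61000 bits of current packet: 996.732 μs.
Queuing delay = 1250 μs.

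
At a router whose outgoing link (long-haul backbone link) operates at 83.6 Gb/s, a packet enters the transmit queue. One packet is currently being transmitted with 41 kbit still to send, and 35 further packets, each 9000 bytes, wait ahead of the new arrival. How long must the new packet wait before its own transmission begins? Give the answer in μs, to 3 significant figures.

Each queued packet: L/R = 72000/83600000000 = 0.861244 μs.
35 queued → 30.1435 μs.
Plus remaining 41000 bits of current packet: 0.490431 μs.
Queuing delay = 30.6 μs.

30.6 μs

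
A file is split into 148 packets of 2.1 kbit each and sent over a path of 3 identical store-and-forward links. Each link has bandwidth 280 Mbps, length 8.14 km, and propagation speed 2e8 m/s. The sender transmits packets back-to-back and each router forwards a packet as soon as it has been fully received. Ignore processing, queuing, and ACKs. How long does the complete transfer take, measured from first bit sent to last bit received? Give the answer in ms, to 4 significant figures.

1.247 ms

Per-hop transmission t_tx = L/R = 2100/280000000 = 0.0075 ms.
Per-hop propagation t_prop = 8140/200000000 = 0.0407 ms.
Pipeline fill: first packet needs 3·t_tx to clear all hops; remaining 147 packets each add one t_tx.
Total = (3+148-1)·t_tx + 3·t_prop = 150·0.0075 + 3·0.0407 = 1.247 ms.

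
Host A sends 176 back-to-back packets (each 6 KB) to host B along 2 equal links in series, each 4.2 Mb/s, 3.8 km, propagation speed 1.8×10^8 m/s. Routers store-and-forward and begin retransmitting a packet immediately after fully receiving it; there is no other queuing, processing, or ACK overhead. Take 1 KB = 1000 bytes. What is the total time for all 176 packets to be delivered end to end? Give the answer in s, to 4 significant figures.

2.023 s

Per-hop transmission t_tx = L/R = 48000/4200000 = 0.0114286 s.
Per-hop propagation t_prop = 3800/180000000 = 2.11111e-05 s.
Pipeline fill: first packet needs 2·t_tx to clear all hops; remaining 175 packets each add one t_tx.
Total = (2+176-1)·t_tx + 2·t_prop = 177·0.0114286 + 2·2.11111e-05 = 2.023 s.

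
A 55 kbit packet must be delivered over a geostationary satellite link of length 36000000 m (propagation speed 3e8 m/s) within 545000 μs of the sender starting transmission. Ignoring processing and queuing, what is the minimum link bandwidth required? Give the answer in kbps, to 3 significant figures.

129 kbps

Propagation delay = 36000000 / 300000000 = 120000 μs.
Transmission budget = 545000 − 120000 = 425000 μs.
R ≥ L / t_tx = 55000 bits / 0.425 s = 129 kbps.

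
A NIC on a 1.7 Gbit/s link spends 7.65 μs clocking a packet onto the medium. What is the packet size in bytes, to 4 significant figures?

L = R × t_tx = 1700000000 b/s × 7.65e-06 s = 13005 bits.
In bytes: 13005 / 8 = 1626 bytes.

1626 bytes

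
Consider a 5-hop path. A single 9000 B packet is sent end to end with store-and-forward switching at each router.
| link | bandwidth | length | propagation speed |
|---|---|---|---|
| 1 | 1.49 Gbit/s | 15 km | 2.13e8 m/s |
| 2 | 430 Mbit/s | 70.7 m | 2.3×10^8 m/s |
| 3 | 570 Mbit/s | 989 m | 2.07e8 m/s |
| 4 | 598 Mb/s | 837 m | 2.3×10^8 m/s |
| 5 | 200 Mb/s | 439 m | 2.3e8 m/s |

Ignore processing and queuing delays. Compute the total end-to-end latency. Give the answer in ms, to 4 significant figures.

0.9035 ms

L = 9000 × 8 = 72000 bits.
Transmission delays (L/R per hop): 0.0483221, 0.167442, 0.126316, 0.120401, 0.36 ms; sum = 0.822481 ms.
Propagation delays (d/s per hop): 0.0704225, 0.000307391, 0.00477778, 0.00363913, 0.0019087 ms; sum = 0.0810555 ms.
End-to-end = 0.9035 ms.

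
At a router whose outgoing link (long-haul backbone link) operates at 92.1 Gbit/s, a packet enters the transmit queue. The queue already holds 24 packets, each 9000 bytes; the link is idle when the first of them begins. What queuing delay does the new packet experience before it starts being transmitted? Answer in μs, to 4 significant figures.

Each queued packet: L/R = 72000/92100000000 = 0.781759 μs.
24 queued → 18.7622 μs.
Queuing delay = 18.76 μs.

18.76 μs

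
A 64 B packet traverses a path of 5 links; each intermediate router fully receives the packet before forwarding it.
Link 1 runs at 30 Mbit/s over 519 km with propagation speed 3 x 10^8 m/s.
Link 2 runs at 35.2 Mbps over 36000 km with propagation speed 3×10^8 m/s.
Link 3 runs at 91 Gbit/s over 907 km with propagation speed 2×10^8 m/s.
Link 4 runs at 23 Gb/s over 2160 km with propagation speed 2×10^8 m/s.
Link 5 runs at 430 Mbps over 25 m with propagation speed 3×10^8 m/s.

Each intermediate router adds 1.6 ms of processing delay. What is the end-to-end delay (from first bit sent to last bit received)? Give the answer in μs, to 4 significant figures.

L = 64 × 8 = 512 bits.
Transmission delays (L/R per hop): 17.0667, 14.5455, 0.00562637, 0.0222609, 1.1907 μs; sum = 32.8307 μs.
Propagation delays (d/s per hop): 1730, 120000, 4535, 10800, 0.0833333 μs; sum = 137065 μs.
Processing at 4 router(s): 4 × 1.6 ms = 6400 μs.
End-to-end = 143500 μs.

143500 μs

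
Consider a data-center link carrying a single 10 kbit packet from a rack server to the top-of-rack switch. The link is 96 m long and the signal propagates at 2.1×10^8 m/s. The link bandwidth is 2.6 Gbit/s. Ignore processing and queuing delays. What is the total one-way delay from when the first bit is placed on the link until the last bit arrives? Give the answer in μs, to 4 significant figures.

4.303 μs

L = 10000 bits.
Transmission delay = L/R = 10000 / 2600000000 = 3.84615 μs.
Propagation delay = d/s = 96 m / 210000000 m/s = 0.457143 μs.
Total = 4.303 μs.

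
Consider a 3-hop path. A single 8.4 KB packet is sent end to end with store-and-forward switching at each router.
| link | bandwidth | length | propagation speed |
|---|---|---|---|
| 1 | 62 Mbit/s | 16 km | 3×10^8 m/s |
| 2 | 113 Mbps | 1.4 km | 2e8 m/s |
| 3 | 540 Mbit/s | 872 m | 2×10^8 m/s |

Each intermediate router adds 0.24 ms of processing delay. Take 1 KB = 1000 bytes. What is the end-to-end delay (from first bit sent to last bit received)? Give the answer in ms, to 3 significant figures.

2.35 ms

L = 67200 bits.
Transmission delays (L/R per hop): 1.08387, 0.59469, 0.124444 ms; sum = 1.80301 ms.
Propagation delays (d/s per hop): 0.0533333, 0.007, 0.00436 ms; sum = 0.0646933 ms.
Processing at 2 router(s): 2 × 0.24 ms = 0.48 ms.
End-to-end = 2.35 ms.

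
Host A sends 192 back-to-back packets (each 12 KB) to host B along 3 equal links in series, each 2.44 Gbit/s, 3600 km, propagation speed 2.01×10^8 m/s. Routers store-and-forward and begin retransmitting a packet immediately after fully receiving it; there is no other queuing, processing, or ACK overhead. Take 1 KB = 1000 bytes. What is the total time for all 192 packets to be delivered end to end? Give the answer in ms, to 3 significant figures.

Per-hop transmission t_tx = L/R = 96000/2440000000 = 0.0393443 ms.
Per-hop propagation t_prop = 3600000/2.01e+08 = 17.9104 ms.
Pipeline fill: first packet needs 3·t_tx to clear all hops; remaining 191 packets each add one t_tx.
Total = (3+192-1)·t_tx + 3·t_prop = 194·0.0393443 + 3·17.9104 = 61.4 ms.

61.4 ms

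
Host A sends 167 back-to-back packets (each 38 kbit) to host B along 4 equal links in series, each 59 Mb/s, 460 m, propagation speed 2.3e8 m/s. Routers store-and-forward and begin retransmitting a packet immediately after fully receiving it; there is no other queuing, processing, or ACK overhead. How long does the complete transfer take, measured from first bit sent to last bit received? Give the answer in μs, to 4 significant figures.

Per-hop transmission t_tx = L/R = 38000/59000000 = 644.068 μs.
Per-hop propagation t_prop = 460/2.3e+08 = 2 μs.
Pipeline fill: first packet needs 4·t_tx to clear all hops; remaining 166 packets each add one t_tx.
Total = (4+167-1)·t_tx + 4·t_prop = 170·644.068 + 4·2 = 109500 μs.

109500 μs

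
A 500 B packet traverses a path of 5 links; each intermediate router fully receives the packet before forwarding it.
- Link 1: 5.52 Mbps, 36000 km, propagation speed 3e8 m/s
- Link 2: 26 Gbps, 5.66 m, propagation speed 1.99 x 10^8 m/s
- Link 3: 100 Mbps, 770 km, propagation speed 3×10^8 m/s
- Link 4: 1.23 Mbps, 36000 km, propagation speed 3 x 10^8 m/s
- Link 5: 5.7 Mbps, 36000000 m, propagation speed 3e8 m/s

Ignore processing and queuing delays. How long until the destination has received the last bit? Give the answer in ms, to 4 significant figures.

367.3 ms

L = 500 × 8 = 4000 bits.
Transmission delays (L/R per hop): 0.724638, 0.000153846, 0.04, 3.25203, 0.701754 ms; sum = 4.71858 ms.
Propagation delays (d/s per hop): 120, 2.84422e-05, 2.56667, 120, 120 ms; sum = 362.567 ms.
End-to-end = 367.3 ms.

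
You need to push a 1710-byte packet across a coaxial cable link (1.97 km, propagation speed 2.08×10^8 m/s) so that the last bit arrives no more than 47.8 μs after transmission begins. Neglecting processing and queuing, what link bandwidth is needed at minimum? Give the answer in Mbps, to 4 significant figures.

356.9 Mbps

L = 13680 bits.
Propagation delay = 1970 / 208000000 = 9.47115 μs.
Transmission budget = 47.8 − 9.47115 = 38.3288 μs.
R ≥ L / t_tx = 13680 bits / 3.83288e-05 s = 356.9 Mbps.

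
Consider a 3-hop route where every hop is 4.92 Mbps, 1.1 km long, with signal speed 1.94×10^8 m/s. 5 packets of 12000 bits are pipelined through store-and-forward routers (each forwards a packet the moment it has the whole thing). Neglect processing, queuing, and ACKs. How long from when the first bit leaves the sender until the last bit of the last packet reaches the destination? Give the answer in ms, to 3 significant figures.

Per-hop transmission t_tx = L/R = 12000/4920000 = 2.43902 ms.
Per-hop propagation t_prop = 1100/194000000 = 0.0056701 ms.
Pipeline fill: first packet needs 3·t_tx to clear all hops; remaining 4 packets each add one t_tx.
Total = (3+5-1)·t_tx + 3·t_prop = 7·2.43902 + 3·0.0056701 = 17.1 ms.

17.1 ms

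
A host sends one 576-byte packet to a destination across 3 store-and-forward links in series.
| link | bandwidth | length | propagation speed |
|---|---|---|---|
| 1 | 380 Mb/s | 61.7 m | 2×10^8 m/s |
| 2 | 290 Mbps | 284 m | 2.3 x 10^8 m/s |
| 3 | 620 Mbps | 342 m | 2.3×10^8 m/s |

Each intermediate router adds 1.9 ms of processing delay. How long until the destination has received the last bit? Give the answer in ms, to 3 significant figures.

L = 576 × 8 = 4608 bits.
Transmission delays (L/R per hop): 0.0121263, 0.0158897, 0.00743226 ms; sum = 0.0354482 ms.
Propagation delays (d/s per hop): 0.0003085, 0.00123478, 0.00148696 ms; sum = 0.00303024 ms.
Processing at 2 router(s): 2 × 1.9 ms = 3.8 ms.
End-to-end = 3.84 ms.

3.84 ms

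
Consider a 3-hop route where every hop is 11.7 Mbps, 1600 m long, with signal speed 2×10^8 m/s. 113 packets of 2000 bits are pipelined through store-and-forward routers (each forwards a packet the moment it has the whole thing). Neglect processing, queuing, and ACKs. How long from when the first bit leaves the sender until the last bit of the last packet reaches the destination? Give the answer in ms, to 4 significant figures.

19.68 ms

Per-hop transmission t_tx = L/R = 2000/11700000 = 0.17094 ms.
Per-hop propagation t_prop = 1600/200000000 = 0.008 ms.
Pipeline fill: first packet needs 3·t_tx to clear all hops; remaining 112 packets each add one t_tx.
Total = (3+113-1)·t_tx + 3·t_prop = 115·0.17094 + 3·0.008 = 19.68 ms.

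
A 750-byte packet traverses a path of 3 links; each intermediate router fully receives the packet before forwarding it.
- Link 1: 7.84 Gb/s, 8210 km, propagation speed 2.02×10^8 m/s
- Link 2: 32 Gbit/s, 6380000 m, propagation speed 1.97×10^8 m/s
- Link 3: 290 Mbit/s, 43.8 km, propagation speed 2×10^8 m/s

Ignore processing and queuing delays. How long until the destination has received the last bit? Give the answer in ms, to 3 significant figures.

L = 750 × 8 = 6000 bits.
Transmission delays (L/R per hop): 0.000765306, 0.0001875, 0.0206897 ms; sum = 0.0216425 ms.
Propagation delays (d/s per hop): 40.6436, 32.3858, 0.219 ms; sum = 73.2484 ms.
End-to-end = 73.3 ms.

73.3 ms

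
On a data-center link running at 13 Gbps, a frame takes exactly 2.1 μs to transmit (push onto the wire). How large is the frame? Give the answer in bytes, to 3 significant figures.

3410 bytes

L = R × t_tx = 13000000000 b/s × 2.1e-06 s = 27300 bits.
In bytes: 27300 / 8 = 3410 bytes.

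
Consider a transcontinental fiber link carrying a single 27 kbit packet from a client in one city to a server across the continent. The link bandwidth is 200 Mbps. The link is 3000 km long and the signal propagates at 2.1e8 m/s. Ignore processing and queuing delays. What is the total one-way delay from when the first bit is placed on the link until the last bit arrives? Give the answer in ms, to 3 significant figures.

14.4 ms

L = 27000 bits.
Transmission delay = L/R = 27000 / 200000000 = 0.135 ms.
Propagation delay = d/s = 3000000 m / 210000000 m/s = 14.2857 ms.
Total = 14.4 ms.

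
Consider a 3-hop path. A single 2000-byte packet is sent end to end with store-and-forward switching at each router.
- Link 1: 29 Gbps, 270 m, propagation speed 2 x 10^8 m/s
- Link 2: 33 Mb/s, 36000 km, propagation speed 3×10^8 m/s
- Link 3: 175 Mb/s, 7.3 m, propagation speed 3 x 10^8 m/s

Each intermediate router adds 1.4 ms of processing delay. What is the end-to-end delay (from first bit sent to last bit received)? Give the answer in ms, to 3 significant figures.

L = 2000 × 8 = 16000 bits.
Transmission delays (L/R per hop): 0.000551724, 0.484848, 0.0914286 ms; sum = 0.576829 ms.
Propagation delays (d/s per hop): 0.00135, 120, 2.43333e-05 ms; sum = 120.001 ms.
Processing at 2 router(s): 2 × 1.4 ms = 2.8 ms.
End-to-end = 123 ms.

123 ms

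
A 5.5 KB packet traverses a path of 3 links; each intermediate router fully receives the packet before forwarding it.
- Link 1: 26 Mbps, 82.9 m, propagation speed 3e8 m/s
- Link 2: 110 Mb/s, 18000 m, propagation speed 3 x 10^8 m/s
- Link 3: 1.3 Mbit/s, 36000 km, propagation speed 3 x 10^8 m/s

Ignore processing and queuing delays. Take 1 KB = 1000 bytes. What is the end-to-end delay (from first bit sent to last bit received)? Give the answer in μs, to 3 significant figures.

156000 μs

L = 44000 bits.
Transmission delays (L/R per hop): 1692.31, 400, 33846.2 μs; sum = 35938.5 μs.
Propagation delays (d/s per hop): 0.276333, 60, 120000 μs; sum = 120060 μs.
End-to-end = 156000 μs.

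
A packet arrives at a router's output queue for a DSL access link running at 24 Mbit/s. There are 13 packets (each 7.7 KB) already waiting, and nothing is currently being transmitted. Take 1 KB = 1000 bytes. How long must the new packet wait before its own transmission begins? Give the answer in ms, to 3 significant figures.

Each queued packet: L/R = 61600/24000000 = 2.56667 ms.
13 queued → 33.3667 ms.
Queuing delay = 33.4 ms.

33.4 ms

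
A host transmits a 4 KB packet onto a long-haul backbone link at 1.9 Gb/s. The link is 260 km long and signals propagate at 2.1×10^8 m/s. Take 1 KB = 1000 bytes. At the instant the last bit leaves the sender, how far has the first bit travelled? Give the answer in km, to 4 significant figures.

3.537 km

t_tx = L/R = 32000/1900000000 = 1.68421e-05 s.
Distance = s × t_tx = 210000000 × 1.68421e-05 = 3.537 km.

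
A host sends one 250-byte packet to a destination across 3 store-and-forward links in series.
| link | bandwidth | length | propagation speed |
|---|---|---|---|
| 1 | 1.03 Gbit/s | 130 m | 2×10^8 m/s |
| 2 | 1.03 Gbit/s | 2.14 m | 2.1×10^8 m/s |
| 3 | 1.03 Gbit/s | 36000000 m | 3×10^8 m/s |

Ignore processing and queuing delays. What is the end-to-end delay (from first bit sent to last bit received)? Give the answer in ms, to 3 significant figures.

120 ms

L = 250 × 8 = 2000 bits.
Transmission delay per hop = L/R = 2000/1030000000 = 0.00194175 ms; 3 hops → 0.00582524 ms.
Propagation delays (d/s per hop): 0.00065, 1.01905e-05, 120 ms; sum = 120.001 ms.
End-to-end = 120 ms.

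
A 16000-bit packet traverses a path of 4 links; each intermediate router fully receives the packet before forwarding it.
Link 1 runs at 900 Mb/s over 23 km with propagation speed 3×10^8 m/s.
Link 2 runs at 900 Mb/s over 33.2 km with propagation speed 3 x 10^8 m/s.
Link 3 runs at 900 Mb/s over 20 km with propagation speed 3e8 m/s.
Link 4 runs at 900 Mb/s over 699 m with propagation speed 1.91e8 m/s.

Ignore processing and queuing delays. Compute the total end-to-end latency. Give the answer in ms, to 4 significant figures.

0.3288 ms

Transmission delay per hop = L/R = 16000/900000000 = 0.0177778 ms; 4 hops → 0.0711111 ms.
Propagation delays (d/s per hop): 0.0766667, 0.110667, 0.0666667, 0.00365969 ms; sum = 0.25766 ms.
End-to-end = 0.3288 ms.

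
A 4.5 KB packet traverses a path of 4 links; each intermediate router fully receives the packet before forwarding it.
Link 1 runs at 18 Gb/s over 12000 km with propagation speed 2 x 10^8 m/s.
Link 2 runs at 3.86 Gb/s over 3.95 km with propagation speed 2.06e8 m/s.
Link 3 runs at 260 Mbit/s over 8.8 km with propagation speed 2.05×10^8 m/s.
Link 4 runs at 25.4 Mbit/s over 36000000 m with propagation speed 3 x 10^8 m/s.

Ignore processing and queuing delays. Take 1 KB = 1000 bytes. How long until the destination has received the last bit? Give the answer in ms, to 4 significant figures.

L = 36000 bits.
Transmission delays (L/R per hop): 0.002, 0.00932642, 0.138462, 1.41732 ms; sum = 1.56711 ms.
Propagation delays (d/s per hop): 60, 0.0191748, 0.0429268, 120 ms; sum = 180.062 ms.
End-to-end = 181.6 ms.

181.6 ms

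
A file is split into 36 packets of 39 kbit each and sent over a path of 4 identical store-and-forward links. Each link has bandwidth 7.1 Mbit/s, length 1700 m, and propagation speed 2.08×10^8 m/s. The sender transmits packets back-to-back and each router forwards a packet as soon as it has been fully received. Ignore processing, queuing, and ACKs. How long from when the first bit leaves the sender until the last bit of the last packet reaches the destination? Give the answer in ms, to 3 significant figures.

Per-hop transmission t_tx = L/R = 39000/7100000 = 5.49296 ms.
Per-hop propagation t_prop = 1700/208000000 = 0.00817308 ms.
Pipeline fill: first packet needs 4·t_tx to clear all hops; remaining 35 packets each add one t_tx.
Total = (4+36-1)·t_tx + 4·t_prop = 39·5.49296 + 4·0.00817308 = 214 ms.

214 ms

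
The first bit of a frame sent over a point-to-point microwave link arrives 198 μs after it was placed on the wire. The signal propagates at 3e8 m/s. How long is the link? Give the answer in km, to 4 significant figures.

d = s × t_prop = 300000000 × 0.000198 = 59.40 km.

59.40 km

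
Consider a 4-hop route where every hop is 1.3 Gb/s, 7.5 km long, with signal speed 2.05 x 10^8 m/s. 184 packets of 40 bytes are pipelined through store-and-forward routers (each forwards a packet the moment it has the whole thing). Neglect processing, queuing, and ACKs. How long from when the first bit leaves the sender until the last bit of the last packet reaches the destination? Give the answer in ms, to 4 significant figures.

Per-hop transmission t_tx = L/R = 320/1300000000 = 0.000246154 ms.
Per-hop propagation t_prop = 7500/2.05e+08 = 0.0365854 ms.
Pipeline fill: first packet needs 4·t_tx to clear all hops; remaining 183 packets each add one t_tx.
Total = (4+184-1)·t_tx + 4·t_prop = 187·0.000246154 + 4·0.0365854 = 0.1924 ms.

0.1924 ms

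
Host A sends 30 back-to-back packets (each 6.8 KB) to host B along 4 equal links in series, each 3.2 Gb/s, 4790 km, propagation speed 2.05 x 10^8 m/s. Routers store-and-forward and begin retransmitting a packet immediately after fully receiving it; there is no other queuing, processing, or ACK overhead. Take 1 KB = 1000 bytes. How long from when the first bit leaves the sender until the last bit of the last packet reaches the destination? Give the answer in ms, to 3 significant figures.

94.0 ms

Per-hop transmission t_tx = L/R = 54400/3200000000 = 0.017 ms.
Per-hop propagation t_prop = 4790000/2.05e+08 = 23.3659 ms.
Pipeline fill: first packet needs 4·t_tx to clear all hops; remaining 29 packets each add one t_tx.
Total = (4+30-1)·t_tx + 4·t_prop = 33·0.017 + 4·23.3659 = 94.0 ms.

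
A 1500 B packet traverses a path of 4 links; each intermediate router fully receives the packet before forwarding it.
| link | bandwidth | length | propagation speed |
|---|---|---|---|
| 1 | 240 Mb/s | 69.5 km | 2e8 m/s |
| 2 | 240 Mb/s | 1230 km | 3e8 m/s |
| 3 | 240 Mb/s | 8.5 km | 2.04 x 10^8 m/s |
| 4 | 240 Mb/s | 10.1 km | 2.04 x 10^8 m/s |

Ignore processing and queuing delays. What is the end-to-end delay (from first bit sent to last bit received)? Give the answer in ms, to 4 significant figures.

L = 1500 × 8 = 12000 bits.
Transmission delay per hop = L/R = 12000/240000000 = 0.05 ms; 4 hops → 0.2 ms.
Propagation delays (d/s per hop): 0.3475, 4.1, 0.0416667, 0.0495098 ms; sum = 4.53868 ms.
End-to-end = 4.739 ms.

4.739 ms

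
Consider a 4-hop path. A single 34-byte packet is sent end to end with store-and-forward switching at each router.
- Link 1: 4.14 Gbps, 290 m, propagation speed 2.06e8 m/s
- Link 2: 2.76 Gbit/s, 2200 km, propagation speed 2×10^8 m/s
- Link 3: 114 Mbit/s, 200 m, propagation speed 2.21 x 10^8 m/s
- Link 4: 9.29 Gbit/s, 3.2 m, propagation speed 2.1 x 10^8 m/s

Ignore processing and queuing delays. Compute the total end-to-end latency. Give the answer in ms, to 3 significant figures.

L = 34 × 8 = 272 bits.
Transmission delays (L/R per hop): 6.57005e-05, 9.85507e-05, 0.00238596, 2.92788e-05 ms; sum = 0.00257949 ms.
Propagation delays (d/s per hop): 0.00140777, 11, 0.000904977, 1.52381e-05 ms; sum = 11.0023 ms.
End-to-end = 11.0 ms.

11.0 ms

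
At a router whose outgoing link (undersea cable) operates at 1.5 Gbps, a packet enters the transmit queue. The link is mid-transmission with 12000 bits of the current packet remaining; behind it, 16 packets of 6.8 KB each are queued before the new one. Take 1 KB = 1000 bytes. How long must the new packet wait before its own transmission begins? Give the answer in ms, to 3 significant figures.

Each queued packet: L/R = 54400/1500000000 = 0.0362667 ms.
16 queued → 0.580267 ms.
Plus remaining 12000 bits of current packet: 0.008 ms.
Queuing delay = 0.588 ms.

0.588 ms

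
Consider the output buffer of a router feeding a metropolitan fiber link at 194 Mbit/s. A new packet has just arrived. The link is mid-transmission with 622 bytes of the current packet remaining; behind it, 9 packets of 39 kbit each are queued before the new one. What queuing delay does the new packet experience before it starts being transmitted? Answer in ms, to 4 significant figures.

Each queued packet: L/R = 39000/194000000 = 0.201031 ms.
9 queued → 1.80928 ms.
Plus remaining 4976 bits of current packet: 0.0256495 ms.
Queuing delay = 1.835 ms.

1.835 ms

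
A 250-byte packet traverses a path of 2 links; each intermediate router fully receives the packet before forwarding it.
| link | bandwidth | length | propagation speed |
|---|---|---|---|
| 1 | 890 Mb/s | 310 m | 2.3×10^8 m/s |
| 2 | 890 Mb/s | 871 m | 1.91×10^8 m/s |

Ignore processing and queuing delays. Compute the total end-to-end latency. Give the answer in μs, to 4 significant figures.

L = 250 × 8 = 2000 bits.
Transmission delay per hop = L/R = 2000/890000000 = 2.24719 μs; 2 hops → 4.49438 μs.
Propagation delays (d/s per hop): 1.34783, 4.56021 μs; sum = 5.90804 μs.
End-to-end = 10.40 μs.

10.40 μs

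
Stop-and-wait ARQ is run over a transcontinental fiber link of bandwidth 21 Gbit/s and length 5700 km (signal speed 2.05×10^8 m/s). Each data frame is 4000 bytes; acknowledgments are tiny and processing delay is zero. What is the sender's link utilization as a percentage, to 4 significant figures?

0.002740 %

t_tx = L/R = 32000/21000000000 = 1.52381e-06 s.
t_prop = 5700000/2.05e+08 = 0.0278049 s; RTT = 0.0556098 s.
Cycle = t_tx + RTT = 0.0556113 s.
Utilization = t_tx / cycle = 1.52381e-06/0.0556113 = 0.002740 %.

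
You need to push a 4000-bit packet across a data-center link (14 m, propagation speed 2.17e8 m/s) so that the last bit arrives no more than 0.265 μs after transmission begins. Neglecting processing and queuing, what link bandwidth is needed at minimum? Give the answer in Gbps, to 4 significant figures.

Propagation delay = 14 / 217000000 = 0.0645161 μs.
Transmission budget = 0.265 − 0.0645161 = 0.200484 μs.
R ≥ L / t_tx = 4000 bits / 2.00484e-07 s = 19.95 Gbps.

19.95 Gbps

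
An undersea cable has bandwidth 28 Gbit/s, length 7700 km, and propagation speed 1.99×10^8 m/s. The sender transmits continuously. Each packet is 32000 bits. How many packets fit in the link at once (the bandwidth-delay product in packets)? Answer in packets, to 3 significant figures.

33900 packets

Propagation delay = 7700000 / 199000000 = 0.0386935 s.
BDP = R × t_prop = 28000000000 × 0.0386935 = 1083420000 bits.
In packets of 32000 bits: 33900 packets.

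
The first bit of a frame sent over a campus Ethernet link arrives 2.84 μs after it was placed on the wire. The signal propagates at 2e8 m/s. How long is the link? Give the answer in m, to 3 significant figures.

568 m

d = s × t_prop = 200000000 × 2.84e-06 = 568 m.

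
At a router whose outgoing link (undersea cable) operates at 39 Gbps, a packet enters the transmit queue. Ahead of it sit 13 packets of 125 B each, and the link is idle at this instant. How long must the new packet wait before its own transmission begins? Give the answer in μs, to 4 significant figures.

Each queued packet: L/R = 1000/39000000000 = 0.025641 μs.
13 queued → 0.333333 μs.
Queuing delay = 0.3333 μs.

0.3333 μs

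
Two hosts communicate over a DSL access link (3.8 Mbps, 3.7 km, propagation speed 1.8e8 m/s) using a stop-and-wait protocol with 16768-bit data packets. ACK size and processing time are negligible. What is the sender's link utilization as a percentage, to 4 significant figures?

t_tx = L/R = 16768/3800000 = 0.00441263 s.
t_prop = 3700/180000000 = 2.05556e-05 s; RTT = 4.11111e-05 s.
Cycle = t_tx + RTT = 0.00445374 s.
Utilization = t_tx / cycle = 0.00441263/0.00445374 = 99.08 %.

99.08 %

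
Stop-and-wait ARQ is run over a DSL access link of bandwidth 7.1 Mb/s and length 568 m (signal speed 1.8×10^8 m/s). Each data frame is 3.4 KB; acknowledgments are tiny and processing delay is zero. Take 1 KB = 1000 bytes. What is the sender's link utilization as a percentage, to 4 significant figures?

99.84 %

t_tx = L/R = 27200/7100000 = 0.00383099 s.
t_prop = 568/180000000 = 3.15556e-06 s; RTT = 6.31111e-06 s.
Cycle = t_tx + RTT = 0.0038373 s.
Utilization = t_tx / cycle = 0.00383099/0.0038373 = 99.84 %.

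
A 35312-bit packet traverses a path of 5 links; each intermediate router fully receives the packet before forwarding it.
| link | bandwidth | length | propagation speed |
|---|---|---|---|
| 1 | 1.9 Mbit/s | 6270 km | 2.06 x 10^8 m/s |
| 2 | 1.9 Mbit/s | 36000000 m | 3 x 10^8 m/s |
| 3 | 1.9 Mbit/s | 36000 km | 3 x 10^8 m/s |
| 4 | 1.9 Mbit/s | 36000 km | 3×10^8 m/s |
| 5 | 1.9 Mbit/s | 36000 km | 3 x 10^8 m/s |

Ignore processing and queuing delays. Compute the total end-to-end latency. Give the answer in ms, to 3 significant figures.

603 ms

Transmission delay per hop = L/R = 35312/1900000 = 18.5853 ms; 5 hops → 92.9263 ms.
Propagation delays (d/s per hop): 30.4369, 120, 120, 120, 120 ms; sum = 510.437 ms.
End-to-end = 603 ms.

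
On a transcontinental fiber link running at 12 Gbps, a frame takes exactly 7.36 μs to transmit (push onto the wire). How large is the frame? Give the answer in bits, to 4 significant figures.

L = R × t_tx = 12000000000 b/s × 7.36e-06 s = 88320 bits.

88320 bits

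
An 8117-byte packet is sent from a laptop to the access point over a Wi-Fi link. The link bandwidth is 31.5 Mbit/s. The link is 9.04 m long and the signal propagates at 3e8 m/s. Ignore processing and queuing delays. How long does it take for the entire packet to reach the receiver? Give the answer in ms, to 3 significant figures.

L = 8117 × 8 = 64936 bits.
Transmission delay = L/R = 64936 / 31500000 = 2.06146 ms.
Propagation delay = d/s = 9.04 m / 300000000 m/s = 3.01333e-05 ms.
Total = 2.06 ms.

2.06 ms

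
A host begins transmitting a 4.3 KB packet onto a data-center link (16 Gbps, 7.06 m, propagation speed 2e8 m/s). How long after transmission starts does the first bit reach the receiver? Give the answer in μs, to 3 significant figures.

0.0353 μs

First bit experiences only propagation delay: d/s = 7.06/200000000 = 0.0353 μs.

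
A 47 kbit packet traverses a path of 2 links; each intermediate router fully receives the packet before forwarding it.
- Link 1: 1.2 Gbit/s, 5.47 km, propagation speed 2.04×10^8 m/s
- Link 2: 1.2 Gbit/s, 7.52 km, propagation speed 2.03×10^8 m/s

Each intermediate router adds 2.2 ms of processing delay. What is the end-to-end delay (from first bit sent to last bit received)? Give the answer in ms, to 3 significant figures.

2.34 ms

L = 47000 bits.
Transmission delay per hop = L/R = 47000/1200000000 = 0.0391667 ms; 2 hops → 0.0783333 ms.
Propagation delays (d/s per hop): 0.0268137, 0.0370443 ms; sum = 0.0638581 ms.
Processing at 1 router(s): 1 × 2.2 ms = 2.2 ms.
End-to-end = 2.34 ms.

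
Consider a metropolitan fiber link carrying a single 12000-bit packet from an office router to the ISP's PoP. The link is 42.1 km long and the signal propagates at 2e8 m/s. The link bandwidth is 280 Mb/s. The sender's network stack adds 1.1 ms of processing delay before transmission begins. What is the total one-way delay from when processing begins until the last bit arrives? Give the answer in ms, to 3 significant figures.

Transmission delay = L/R = 12000 / 280000000 = 0.0428571 ms.
Propagation delay = d/s = 42100 m / 200000000 m/s = 0.2105 ms.
Plus processing delay 1.1 ms = 1.1 ms.
Total = 1.35 ms.

1.35 ms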